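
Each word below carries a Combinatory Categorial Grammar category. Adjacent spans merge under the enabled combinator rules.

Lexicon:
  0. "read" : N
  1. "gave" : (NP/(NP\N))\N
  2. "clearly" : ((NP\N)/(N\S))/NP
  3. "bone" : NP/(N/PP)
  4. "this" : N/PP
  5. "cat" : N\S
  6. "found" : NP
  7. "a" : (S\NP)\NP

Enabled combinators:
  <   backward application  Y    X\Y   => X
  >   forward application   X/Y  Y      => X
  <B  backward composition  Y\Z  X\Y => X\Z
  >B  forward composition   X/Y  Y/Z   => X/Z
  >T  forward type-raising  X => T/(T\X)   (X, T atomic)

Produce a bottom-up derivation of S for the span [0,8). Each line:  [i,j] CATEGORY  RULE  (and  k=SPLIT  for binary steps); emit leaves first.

[0,1] N  lex  "read"
[1,2] (NP/(NP\N))\N  lex  "gave"
[0,2] NP/(NP\N)  <  k=1
[2,3] ((NP\N)/(N\S))/NP  lex  "clearly"
[3,4] NP/(N/PP)  lex  "bone"
[4,5] N/PP  lex  "this"
[3,5] NP  >  k=4
[2,5] (NP\N)/(N\S)  >  k=3
[5,6] N\S  lex  "cat"
[2,6] NP\N  >  k=5
[0,6] NP  >  k=2
[6,7] NP  lex  "found"
[7,8] (S\NP)\NP  lex  "a"
[6,8] S\NP  <  k=7
[0,8] S  <  k=6

[0,8] S   <
  [0,6] NP   >
    [0,2] NP/(NP\N)   <
      [0,1] "read" : N
      [1,2] "gave" : (NP/(NP\N))\N
    [2,6] NP\N   >
      [2,5] (NP\N)/(N\S)   >
        [2,3] "clearly" : ((NP\N)/(N\S))/NP
        [3,5] NP   >
          [3,4] "bone" : NP/(N/PP)
          [4,5] "this" : N/PP
      [5,6] "cat" : N\S
  [6,8] S\NP   <
    [6,7] "found" : NP
    [7,8] "a" : (S\NP)\NP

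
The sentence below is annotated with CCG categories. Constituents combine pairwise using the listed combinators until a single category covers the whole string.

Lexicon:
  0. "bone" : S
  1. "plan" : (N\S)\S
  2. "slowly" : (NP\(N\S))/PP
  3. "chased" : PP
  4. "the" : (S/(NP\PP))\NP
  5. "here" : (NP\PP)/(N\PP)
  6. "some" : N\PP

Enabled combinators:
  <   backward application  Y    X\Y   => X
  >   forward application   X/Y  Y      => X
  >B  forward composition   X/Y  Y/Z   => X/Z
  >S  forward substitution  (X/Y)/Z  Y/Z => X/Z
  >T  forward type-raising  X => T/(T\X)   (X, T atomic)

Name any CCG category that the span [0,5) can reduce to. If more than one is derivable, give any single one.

S/(NP\PP)

[0,7] S   >
  [0,5] S/(NP\PP)   <
    [0,4] NP   <
      [0,2] N\S   <
        [0,1] "bone" : S
        [1,2] "plan" : (N\S)\S
      [2,4] NP\(N\S)   >
        [2,3] "slowly" : (NP\(N\S))/PP
        [3,4] "chased" : PP
    [4,5] "the" : (S/(NP\PP))\NP
  [5,7] NP\PP   >
    [5,6] "here" : (NP\PP)/(N\PP)
    [6,7] "some" : N\PP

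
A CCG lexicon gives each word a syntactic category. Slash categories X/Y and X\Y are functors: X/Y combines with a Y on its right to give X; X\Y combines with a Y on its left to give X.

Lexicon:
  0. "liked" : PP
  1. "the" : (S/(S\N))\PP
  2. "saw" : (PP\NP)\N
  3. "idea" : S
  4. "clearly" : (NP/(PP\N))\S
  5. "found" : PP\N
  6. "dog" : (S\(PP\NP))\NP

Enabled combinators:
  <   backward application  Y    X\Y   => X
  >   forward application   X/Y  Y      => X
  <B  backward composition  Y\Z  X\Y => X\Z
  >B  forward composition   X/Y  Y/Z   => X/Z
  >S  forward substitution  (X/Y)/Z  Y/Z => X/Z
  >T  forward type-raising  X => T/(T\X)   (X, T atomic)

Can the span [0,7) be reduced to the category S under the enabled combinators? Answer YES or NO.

[0,7] S   >
  [0,2] S/(S\N)   <
    [0,1] "liked" : PP
    [1,2] "the" : (S/(S\N))\PP
  [2,7] S\N   <B
    [2,3] "saw" : (PP\NP)\N
    [3,7] S\(PP\NP)   <
      [3,6] NP   >
        [3,5] NP/(PP\N)   <
          [3,4] "idea" : S
          [4,5] "clearly" : (NP/(PP\N))\S
        [5,6] "found" : PP\N
      [6,7] "dog" : (S\(PP\NP))\NP

YES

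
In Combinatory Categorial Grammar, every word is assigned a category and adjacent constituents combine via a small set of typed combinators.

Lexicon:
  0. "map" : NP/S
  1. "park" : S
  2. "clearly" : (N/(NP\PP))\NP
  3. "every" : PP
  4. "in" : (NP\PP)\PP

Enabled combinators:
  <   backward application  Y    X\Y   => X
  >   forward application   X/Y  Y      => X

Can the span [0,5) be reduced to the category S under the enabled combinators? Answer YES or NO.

NO

NP/S S (N/(NP\PP))\NP PP (NP\PP)\PP
CKY chart[0,5] = {N}; S ∉ chart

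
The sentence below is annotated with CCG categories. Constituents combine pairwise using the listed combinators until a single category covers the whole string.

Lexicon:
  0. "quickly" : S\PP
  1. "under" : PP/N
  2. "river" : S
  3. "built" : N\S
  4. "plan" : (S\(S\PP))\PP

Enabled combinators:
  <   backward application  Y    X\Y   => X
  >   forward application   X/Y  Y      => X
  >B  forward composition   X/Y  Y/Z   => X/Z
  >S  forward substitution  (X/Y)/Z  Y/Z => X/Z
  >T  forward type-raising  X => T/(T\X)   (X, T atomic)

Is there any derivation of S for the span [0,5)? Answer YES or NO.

[0,5] S   <
  [0,1] "quickly" : S\PP
  [1,5] S\(S\PP)   <
    [1,4] PP   >
      [1,2] "under" : PP/N
      [2,4] N   <
        [2,3] "river" : S
        [3,4] "built" : N\S
    [4,5] "plan" : (S\(S\PP))\PP

YES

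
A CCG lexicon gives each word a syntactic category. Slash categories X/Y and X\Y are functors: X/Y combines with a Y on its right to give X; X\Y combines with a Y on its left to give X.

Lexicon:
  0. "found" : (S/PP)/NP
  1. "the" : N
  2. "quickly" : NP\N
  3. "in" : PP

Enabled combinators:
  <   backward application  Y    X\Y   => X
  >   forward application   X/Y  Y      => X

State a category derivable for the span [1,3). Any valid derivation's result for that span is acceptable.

NP

[0,4] S   >
  [0,3] S/PP   >
    [0,1] "found" : (S/PP)/NP
    [1,3] NP   <
      [1,2] "the" : N
      [2,3] "quickly" : NP\N
  [3,4] "in" : PP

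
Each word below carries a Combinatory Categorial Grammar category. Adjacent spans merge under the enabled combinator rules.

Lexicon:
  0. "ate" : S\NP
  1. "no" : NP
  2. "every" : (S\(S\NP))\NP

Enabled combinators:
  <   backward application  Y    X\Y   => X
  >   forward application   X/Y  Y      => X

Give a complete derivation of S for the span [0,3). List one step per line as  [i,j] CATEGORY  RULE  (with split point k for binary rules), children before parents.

[0,3] S   <
  [0,1] "ate" : S\NP
  [1,3] S\(S\NP)   <
    [1,2] "no" : NP
    [2,3] "every" : (S\(S\NP))\NP

[0,1] S\NP  lex  "ate"
[1,2] NP  lex  "no"
[2,3] (S\(S\NP))\NP  lex  "every"
[1,3] S\(S\NP)  <  k=2
[0,3] S  <  k=1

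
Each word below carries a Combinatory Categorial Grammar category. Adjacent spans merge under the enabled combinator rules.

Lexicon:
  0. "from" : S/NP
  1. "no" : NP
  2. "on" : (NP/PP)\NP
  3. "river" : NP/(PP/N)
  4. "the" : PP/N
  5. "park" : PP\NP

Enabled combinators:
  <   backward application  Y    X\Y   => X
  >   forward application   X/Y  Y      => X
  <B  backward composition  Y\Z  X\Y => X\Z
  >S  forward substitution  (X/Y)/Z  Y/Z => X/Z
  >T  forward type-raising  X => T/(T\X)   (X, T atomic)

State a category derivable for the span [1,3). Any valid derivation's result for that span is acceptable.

[0,6] S   >
  [0,1] "from" : S/NP
  [1,6] NP   >
    [1,3] NP/PP   <
      [1,2] "no" : NP
      [2,3] "on" : (NP/PP)\NP
    [3,6] PP   <
      [3,5] NP   >
        [3,4] "river" : NP/(PP/N)
        [4,5] "the" : PP/N
      [5,6] "park" : PP\NP

NP/PP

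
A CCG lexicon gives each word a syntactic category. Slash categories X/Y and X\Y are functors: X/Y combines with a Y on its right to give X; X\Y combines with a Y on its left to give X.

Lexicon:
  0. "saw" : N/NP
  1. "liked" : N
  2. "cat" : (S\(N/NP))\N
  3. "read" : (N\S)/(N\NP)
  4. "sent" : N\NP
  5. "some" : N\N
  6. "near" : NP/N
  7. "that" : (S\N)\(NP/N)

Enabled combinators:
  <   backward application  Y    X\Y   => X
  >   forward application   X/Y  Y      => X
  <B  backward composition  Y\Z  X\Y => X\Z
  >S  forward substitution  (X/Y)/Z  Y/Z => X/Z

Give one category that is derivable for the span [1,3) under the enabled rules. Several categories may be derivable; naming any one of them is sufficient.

[0,8] S   <
  [0,5] N   <
    [0,3] S   <
      [0,1] "saw" : N/NP
      [1,3] S\(N/NP)   <
        [1,2] "liked" : N
        [2,3] "cat" : (S\(N/NP))\N
    [3,5] N\S   >
      [3,4] "read" : (N\S)/(N\NP)
      [4,5] "sent" : N\NP
  [5,8] S\N   <B
    [5,6] "some" : N\N
    [6,8] S\N   <
      [6,7] "near" : NP/N
      [7,8] "that" : (S\N)\(NP/N)

S\(N/NP)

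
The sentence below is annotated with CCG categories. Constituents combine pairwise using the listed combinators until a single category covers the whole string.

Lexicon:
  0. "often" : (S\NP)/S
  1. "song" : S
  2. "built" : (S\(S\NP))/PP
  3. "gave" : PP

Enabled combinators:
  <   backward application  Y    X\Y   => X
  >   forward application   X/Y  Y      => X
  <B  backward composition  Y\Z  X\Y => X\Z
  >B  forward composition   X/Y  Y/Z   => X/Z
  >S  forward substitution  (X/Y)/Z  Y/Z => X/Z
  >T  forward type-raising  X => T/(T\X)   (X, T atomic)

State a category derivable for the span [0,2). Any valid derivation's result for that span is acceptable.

S\NP

[0,4] S   <
  [0,2] S\NP   >
    [0,1] "often" : (S\NP)/S
    [1,2] "song" : S
  [2,4] S\(S\NP)   >
    [2,3] "built" : (S\(S\NP))/PP
    [3,4] "gave" : PP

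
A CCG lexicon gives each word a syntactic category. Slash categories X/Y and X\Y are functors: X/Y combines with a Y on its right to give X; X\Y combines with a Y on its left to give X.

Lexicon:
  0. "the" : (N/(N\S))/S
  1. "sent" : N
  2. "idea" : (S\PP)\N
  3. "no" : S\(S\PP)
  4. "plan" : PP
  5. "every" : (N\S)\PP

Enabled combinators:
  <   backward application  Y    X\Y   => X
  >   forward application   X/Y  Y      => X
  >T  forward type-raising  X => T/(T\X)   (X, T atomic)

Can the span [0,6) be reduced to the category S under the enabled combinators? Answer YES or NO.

NO

(N/(N\S))/S N (S\PP)\N S\(S\PP) PP (N\S)\PP
CKY chart[0,6] = {N, N/(N\N), NP/(NP\N), PP/(PP\N), S/(S\N)}; S ∉ chart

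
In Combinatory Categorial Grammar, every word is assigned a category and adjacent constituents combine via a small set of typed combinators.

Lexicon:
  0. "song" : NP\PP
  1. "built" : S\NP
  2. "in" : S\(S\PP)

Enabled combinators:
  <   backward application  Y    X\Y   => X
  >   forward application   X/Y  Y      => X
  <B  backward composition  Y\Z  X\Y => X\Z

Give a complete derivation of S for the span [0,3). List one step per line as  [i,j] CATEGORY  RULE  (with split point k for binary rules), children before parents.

[0,1] NP\PP  lex  "song"
[1,2] S\NP  lex  "built"
[0,2] S\PP  <B  k=1
[2,3] S\(S\PP)  lex  "in"
[0,3] S  <  k=2

[0,3] S   <
  [0,2] S\PP   <B
    [0,1] "song" : NP\PP
    [1,2] "built" : S\NP
  [2,3] "in" : S\(S\PP)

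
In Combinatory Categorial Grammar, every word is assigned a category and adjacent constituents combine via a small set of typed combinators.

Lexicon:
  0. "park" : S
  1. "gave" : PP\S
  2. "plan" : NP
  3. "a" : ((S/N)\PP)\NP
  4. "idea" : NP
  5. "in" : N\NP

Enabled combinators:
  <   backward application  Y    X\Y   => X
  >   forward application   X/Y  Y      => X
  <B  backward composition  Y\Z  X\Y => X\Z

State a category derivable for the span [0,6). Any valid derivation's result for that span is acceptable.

[0,6] S   >
  [0,4] S/N   <
    [0,2] PP   <
      [0,1] "park" : S
      [1,2] "gave" : PP\S
    [2,4] (S/N)\PP   <
      [2,3] "plan" : NP
      [3,4] "a" : ((S/N)\PP)\NP
  [4,6] N   <
    [4,5] "idea" : NP
    [5,6] "in" : N\NP

S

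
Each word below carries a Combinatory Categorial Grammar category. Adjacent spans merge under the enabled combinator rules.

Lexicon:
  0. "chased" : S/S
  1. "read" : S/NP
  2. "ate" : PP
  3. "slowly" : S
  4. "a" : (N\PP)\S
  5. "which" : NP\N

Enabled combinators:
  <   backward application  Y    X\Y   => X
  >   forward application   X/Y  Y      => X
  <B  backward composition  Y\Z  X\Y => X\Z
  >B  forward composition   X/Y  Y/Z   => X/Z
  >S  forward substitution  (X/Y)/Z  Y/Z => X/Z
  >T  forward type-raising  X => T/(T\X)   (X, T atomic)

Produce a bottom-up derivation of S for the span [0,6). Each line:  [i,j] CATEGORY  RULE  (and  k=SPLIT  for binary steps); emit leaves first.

[0,1] S/S  lex  "chased"
[1,2] S/NP  lex  "read"
[0,2] S/NP  >B  k=1
[2,3] PP  lex  "ate"
[3,4] S  lex  "slowly"
[4,5] (N\PP)\S  lex  "a"
[3,5] N\PP  <  k=4
[2,5] N  <  k=3
[5,6] NP\N  lex  "which"
[2,6] NP  <  k=5
[0,6] S  >  k=2

[0,6] S   >
  [0,2] S/NP   >B
    [0,1] "chased" : S/S
    [1,2] "read" : S/NP
  [2,6] NP   <
    [2,5] N   <
      [2,3] "ate" : PP
      [3,5] N\PP   <
        [3,4] "slowly" : S
        [4,5] "a" : (N\PP)\S
    [5,6] "which" : NP\N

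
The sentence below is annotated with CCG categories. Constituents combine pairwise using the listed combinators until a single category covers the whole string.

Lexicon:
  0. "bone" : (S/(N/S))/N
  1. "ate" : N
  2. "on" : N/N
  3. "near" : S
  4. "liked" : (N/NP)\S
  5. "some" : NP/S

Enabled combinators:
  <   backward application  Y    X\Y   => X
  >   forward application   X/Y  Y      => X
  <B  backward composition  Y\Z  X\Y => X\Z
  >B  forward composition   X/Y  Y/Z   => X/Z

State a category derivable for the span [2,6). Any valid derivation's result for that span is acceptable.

N/S

[0,6] S   >
  [0,2] S/(N/S)   >
    [0,1] "bone" : (S/(N/S))/N
    [1,2] "ate" : N
  [2,6] N/S   >B
    [2,5] N/NP   >B
      [2,3] "on" : N/N
      [3,5] N/NP   <
        [3,4] "near" : S
        [4,5] "liked" : (N/NP)\S
    [5,6] "some" : NP/S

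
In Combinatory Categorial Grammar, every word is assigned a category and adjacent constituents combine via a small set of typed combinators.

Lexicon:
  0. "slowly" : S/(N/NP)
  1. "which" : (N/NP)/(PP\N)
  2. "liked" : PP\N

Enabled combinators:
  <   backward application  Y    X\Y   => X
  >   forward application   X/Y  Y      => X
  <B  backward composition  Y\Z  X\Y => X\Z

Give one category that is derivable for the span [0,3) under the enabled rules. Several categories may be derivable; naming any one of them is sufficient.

[0,3] S   >
  [0,1] "slowly" : S/(N/NP)
  [1,3] N/NP   >
    [1,2] "which" : (N/NP)/(PP\N)
    [2,3] "liked" : PP\N

S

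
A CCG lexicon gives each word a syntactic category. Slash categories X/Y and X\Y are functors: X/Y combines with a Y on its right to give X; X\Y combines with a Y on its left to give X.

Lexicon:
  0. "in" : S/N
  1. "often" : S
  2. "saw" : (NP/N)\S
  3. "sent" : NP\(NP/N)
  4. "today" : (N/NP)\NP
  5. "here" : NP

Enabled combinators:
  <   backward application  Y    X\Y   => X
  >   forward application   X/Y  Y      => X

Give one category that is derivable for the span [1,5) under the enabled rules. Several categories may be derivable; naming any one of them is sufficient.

N/NP

[0,6] S   >
  [0,1] "in" : S/N
  [1,6] N   >
    [1,5] N/NP   <
      [1,4] NP   <
        [1,3] NP/N   <
          [1,2] "often" : S
          [2,3] "saw" : (NP/N)\S
        [3,4] "sent" : NP\(NP/N)
      [4,5] "today" : (N/NP)\NP
    [5,6] "here" : NP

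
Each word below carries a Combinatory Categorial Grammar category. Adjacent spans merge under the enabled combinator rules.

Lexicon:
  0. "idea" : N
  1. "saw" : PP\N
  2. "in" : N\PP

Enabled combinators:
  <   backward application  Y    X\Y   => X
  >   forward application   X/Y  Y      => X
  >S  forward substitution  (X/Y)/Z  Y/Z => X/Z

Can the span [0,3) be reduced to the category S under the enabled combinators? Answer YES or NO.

NO

N PP\N N\PP
CKY chart[0,3] = {N}; S ∉ chart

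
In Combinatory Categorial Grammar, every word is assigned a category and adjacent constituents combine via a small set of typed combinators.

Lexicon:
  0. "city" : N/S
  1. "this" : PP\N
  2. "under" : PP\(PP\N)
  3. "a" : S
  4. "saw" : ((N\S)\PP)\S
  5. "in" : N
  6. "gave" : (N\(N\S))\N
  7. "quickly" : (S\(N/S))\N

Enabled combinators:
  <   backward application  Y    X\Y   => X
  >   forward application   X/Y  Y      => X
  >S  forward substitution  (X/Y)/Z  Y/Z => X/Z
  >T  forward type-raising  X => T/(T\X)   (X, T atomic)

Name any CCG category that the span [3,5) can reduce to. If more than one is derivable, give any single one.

[0,8] S   <
  [0,1] "city" : N/S
  [1,8] S\(N/S)   <
    [1,7] N   <
      [1,5] N\S   <
        [1,3] PP   <
          [1,2] "this" : PP\N
          [2,3] "under" : PP\(PP\N)
        [3,5] (N\S)\PP   <
          [3,4] "a" : S
          [4,5] "saw" : ((N\S)\PP)\S
      [5,7] N\(N\S)   <
        [5,6] "in" : N
        [6,7] "gave" : (N\(N\S))\N
    [7,8] "quickly" : (S\(N/S))\N

(N\S)\PP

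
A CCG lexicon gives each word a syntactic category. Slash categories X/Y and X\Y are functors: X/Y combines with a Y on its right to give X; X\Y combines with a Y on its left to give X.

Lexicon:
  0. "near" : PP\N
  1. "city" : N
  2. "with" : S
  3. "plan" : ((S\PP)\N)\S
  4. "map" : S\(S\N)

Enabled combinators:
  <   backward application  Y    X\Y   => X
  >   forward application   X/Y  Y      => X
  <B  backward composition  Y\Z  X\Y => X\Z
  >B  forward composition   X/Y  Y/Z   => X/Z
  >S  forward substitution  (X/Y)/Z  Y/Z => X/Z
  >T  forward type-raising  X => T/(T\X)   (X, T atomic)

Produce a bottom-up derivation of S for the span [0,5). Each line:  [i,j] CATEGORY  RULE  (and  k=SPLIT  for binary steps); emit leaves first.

[0,1] PP\N  lex  "near"
[1,2] N  lex  "city"
[2,3] S  lex  "with"
[3,4] ((S\PP)\N)\S  lex  "plan"
[2,4] (S\PP)\N  <  k=3
[1,4] S\PP  <  k=2
[0,4] S\N  <B  k=1
[4,5] S\(S\N)  lex  "map"
[0,5] S  <  k=4

[0,5] S   <
  [0,4] S\N   <B
    [0,1] "near" : PP\N
    [1,4] S\PP   <
      [1,2] "city" : N
      [2,4] (S\PP)\N   <
        [2,3] "with" : S
        [3,4] "plan" : ((S\PP)\N)\S
  [4,5] "map" : S\(S\N)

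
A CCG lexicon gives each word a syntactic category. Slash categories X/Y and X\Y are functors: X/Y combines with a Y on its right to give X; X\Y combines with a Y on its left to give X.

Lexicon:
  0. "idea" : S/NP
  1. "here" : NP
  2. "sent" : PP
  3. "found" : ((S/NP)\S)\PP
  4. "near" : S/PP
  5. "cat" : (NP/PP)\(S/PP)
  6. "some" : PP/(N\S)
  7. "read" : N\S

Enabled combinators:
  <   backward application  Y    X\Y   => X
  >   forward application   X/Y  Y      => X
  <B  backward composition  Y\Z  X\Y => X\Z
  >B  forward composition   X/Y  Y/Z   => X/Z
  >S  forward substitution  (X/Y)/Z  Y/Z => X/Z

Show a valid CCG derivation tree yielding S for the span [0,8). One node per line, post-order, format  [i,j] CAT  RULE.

[0,1] S/NP  lex  "idea"
[1,2] NP  lex  "here"
[0,2] S  >  k=1
[2,3] PP  lex  "sent"
[3,4] ((S/NP)\S)\PP  lex  "found"
[2,4] (S/NP)\S  <  k=3
[0,4] S/NP  <  k=2
[4,5] S/PP  lex  "near"
[5,6] (NP/PP)\(S/PP)  lex  "cat"
[4,6] NP/PP  <  k=5
[0,6] S/PP  >B  k=4
[6,7] PP/(N\S)  lex  "some"
[7,8] N\S  lex  "read"
[6,8] PP  >  k=7
[0,8] S  >  k=6

[0,8] S   >
  [0,6] S/PP   >B
    [0,4] S/NP   <
      [0,2] S   >
        [0,1] "idea" : S/NP
        [1,2] "here" : NP
      [2,4] (S/NP)\S   <
        [2,3] "sent" : PP
        [3,4] "found" : ((S/NP)\S)\PP
    [4,6] NP/PP   <
      [4,5] "near" : S/PP
      [5,6] "cat" : (NP/PP)\(S/PP)
  [6,8] PP   >
    [6,7] "some" : PP/(N\S)
    [7,8] "read" : N\S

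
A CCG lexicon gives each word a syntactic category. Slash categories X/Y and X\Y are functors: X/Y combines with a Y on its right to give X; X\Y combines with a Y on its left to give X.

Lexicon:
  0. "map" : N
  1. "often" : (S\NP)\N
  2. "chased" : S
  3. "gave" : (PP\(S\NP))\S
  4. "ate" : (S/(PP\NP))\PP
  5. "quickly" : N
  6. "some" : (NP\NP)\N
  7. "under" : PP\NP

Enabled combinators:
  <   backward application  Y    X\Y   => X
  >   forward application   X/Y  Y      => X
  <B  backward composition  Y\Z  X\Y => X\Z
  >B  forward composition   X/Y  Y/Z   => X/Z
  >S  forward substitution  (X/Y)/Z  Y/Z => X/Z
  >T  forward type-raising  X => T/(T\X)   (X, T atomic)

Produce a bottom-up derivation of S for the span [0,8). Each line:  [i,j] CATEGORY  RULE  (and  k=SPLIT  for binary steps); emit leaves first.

[0,8] S   >
  [0,5] S/(PP\NP)   <
    [0,4] PP   <
      [0,2] S\NP   <
        [0,1] "map" : N
        [1,2] "often" : (S\NP)\N
      [2,4] PP\(S\NP)   <
        [2,3] "chased" : S
        [3,4] "gave" : (PP\(S\NP))\S
    [4,5] "ate" : (S/(PP\NP))\PP
  [5,8] PP\NP   <B
    [5,7] NP\NP   <
      [5,6] "quickly" : N
      [6,7] "some" : (NP\NP)\N
    [7,8] "under" : PP\NP

[0,1] N  lex  "map"
[1,2] (S\NP)\N  lex  "often"
[0,2] S\NP  <  k=1
[2,3] S  lex  "chased"
[3,4] (PP\(S\NP))\S  lex  "gave"
[2,4] PP\(S\NP)  <  k=3
[0,4] PP  <  k=2
[4,5] (S/(PP\NP))\PP  lex  "ate"
[0,5] S/(PP\NP)  <  k=4
[5,6] N  lex  "quickly"
[6,7] (NP\NP)\N  lex  "some"
[5,7] NP\NP  <  k=6
[7,8] PP\NP  lex  "under"
[5,8] PP\NP  <B  k=7
[0,8] S  >  k=5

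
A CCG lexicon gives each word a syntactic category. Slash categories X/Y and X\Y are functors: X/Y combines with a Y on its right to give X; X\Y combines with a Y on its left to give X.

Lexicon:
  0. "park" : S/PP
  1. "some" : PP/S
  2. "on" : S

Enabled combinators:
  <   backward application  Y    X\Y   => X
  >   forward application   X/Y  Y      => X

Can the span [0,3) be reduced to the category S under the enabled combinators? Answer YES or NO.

[0,3] S   >
  [0,1] "park" : S/PP
  [1,3] PP   >
    [1,2] "some" : PP/S
    [2,3] "on" : S

YES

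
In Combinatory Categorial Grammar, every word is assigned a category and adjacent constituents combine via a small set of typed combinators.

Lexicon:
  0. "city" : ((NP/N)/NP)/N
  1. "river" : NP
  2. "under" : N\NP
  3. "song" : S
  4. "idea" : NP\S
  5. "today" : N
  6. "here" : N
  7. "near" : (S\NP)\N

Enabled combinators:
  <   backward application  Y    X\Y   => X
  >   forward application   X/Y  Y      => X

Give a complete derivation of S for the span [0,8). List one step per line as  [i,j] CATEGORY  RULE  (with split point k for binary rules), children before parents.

[0,1] ((NP/N)/NP)/N  lex  "city"
[1,2] NP  lex  "river"
[2,3] N\NP  lex  "under"
[1,3] N  <  k=2
[0,3] (NP/N)/NP  >  k=1
[3,4] S  lex  "song"
[4,5] NP\S  lex  "idea"
[3,5] NP  <  k=4
[0,5] NP/N  >  k=3
[5,6] N  lex  "today"
[0,6] NP  >  k=5
[6,7] N  lex  "here"
[7,8] (S\NP)\N  lex  "near"
[6,8] S\NP  <  k=7
[0,8] S  <  k=6

[0,8] S   <
  [0,6] NP   >
    [0,5] NP/N   >
      [0,3] (NP/N)/NP   >
        [0,1] "city" : ((NP/N)/NP)/N
        [1,3] N   <
          [1,2] "river" : NP
          [2,3] "under" : N\NP
      [3,5] NP   <
        [3,4] "song" : S
        [4,5] "idea" : NP\S
    [5,6] "today" : N
  [6,8] S\NP   <
    [6,7] "here" : N
    [7,8] "near" : (S\NP)\N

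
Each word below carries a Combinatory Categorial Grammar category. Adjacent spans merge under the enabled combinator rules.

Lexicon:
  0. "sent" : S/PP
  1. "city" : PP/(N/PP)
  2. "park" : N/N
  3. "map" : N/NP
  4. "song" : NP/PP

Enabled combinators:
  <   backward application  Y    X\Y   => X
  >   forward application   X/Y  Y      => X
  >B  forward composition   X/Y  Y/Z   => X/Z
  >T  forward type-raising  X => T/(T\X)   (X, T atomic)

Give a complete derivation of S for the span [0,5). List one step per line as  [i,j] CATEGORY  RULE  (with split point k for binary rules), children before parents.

[0,5] S   >
  [0,1] "sent" : S/PP
  [1,5] PP   >
    [1,2] "city" : PP/(N/PP)
    [2,5] N/PP   >B
      [2,4] N/NP   >B
        [2,3] "park" : N/N
        [3,4] "map" : N/NP
      [4,5] "song" : NP/PP

[0,1] S/PP  lex  "sent"
[1,2] PP/(N/PP)  lex  "city"
[2,3] N/N  lex  "park"
[3,4] N/NP  lex  "map"
[2,4] N/NP  >B  k=3
[4,5] NP/PP  lex  "song"
[2,5] N/PP  >B  k=4
[1,5] PP  >  k=2
[0,5] S  >  k=1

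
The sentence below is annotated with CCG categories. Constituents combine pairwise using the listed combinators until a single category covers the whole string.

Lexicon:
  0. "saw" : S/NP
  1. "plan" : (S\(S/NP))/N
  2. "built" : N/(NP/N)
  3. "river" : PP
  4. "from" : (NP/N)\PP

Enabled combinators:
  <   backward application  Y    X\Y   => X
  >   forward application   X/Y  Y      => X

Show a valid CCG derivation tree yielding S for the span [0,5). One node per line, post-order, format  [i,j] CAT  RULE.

[0,1] S/NP  lex  "saw"
[1,2] (S\(S/NP))/N  lex  "plan"
[2,3] N/(NP/N)  lex  "built"
[3,4] PP  lex  "river"
[4,5] (NP/N)\PP  lex  "from"
[3,5] NP/N  <  k=4
[2,5] N  >  k=3
[1,5] S\(S/NP)  >  k=2
[0,5] S  <  k=1

[0,5] S   <
  [0,1] "saw" : S/NP
  [1,5] S\(S/NP)   >
    [1,2] "plan" : (S\(S/NP))/N
    [2,5] N   >
      [2,3] "built" : N/(NP/N)
      [3,5] NP/N   <
        [3,4] "river" : PP
        [4,5] "from" : (NP/N)\PP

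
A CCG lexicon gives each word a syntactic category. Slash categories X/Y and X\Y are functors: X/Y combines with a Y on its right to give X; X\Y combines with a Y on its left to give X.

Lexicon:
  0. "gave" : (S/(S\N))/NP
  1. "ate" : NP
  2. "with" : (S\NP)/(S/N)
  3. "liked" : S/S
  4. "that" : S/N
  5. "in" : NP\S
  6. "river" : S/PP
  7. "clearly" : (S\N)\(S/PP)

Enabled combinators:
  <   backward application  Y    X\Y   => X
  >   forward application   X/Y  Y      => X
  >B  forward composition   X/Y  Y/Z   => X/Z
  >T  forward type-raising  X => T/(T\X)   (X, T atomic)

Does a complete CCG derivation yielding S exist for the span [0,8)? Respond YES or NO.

[0,8] S   >
  [0,6] S/(S\N)   >
    [0,1] "gave" : (S/(S\N))/NP
    [1,6] NP   <
      [1,5] S   >
        [1,2] S/(S\NP)   >T
          [1,2] "ate" : NP
        [2,5] S\NP   >
          [2,3] "with" : (S\NP)/(S/N)
          [3,5] S/N   >B
            [3,4] "liked" : S/S
            [4,5] "that" : S/N
      [5,6] "in" : NP\S
  [6,8] S\N   <
    [6,7] "river" : S/PP
    [7,8] "clearly" : (S\N)\(S/PP)

YES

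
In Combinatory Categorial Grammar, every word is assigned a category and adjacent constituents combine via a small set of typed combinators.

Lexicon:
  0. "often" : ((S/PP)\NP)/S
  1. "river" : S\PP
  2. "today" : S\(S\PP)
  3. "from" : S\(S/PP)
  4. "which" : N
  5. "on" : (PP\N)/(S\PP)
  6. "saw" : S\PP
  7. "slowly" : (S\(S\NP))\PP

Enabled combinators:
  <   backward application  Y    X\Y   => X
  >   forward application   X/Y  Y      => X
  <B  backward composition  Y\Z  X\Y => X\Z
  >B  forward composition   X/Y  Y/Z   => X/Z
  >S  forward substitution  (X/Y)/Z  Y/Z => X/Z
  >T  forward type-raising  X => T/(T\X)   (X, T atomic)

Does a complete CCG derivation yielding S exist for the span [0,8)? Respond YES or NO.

YES

[0,8] S   <
  [0,4] S\NP   <B
    [0,3] (S/PP)\NP   >
      [0,1] "often" : ((S/PP)\NP)/S
      [1,3] S   <
        [1,2] "river" : S\PP
        [2,3] "today" : S\(S\PP)
    [3,4] "from" : S\(S/PP)
  [4,8] S\(S\NP)   <
    [4,7] PP   <
      [4,5] "which" : N
      [5,7] PP\N   >
        [5,6] "on" : (PP\N)/(S\PP)
        [6,7] "saw" : S\PP
    [7,8] "slowly" : (S\(S\NP))\PP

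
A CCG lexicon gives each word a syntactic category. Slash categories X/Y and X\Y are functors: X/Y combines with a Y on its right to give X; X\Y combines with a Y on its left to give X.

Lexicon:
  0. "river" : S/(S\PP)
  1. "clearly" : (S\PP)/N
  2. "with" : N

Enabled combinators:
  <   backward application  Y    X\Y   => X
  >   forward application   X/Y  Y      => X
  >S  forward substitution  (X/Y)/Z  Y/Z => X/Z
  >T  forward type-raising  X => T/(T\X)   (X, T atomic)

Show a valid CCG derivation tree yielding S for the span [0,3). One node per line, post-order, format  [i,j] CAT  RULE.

[0,3] S   >
  [0,1] "river" : S/(S\PP)
  [1,3] S\PP   >
    [1,2] "clearly" : (S\PP)/N
    [2,3] "with" : N

[0,1] S/(S\PP)  lex  "river"
[1,2] (S\PP)/N  lex  "clearly"
[2,3] N  lex  "with"
[1,3] S\PP  >  k=2
[0,3] S  >  k=1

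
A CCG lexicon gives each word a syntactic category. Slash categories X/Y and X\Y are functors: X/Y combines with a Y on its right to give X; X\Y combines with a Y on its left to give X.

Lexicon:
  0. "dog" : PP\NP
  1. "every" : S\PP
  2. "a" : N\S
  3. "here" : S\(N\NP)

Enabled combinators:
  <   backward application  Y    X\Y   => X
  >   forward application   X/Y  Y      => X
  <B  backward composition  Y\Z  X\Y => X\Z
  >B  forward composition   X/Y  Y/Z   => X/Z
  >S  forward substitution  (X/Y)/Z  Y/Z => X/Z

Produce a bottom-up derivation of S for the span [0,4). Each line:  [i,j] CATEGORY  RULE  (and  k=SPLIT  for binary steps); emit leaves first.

[0,1] PP\NP  lex  "dog"
[1,2] S\PP  lex  "every"
[0,2] S\NP  <B  k=1
[2,3] N\S  lex  "a"
[0,3] N\NP  <B  k=2
[3,4] S\(N\NP)  lex  "here"
[0,4] S  <  k=3

[0,4] S   <
  [0,3] N\NP   <B
    [0,2] S\NP   <B
      [0,1] "dog" : PP\NP
      [1,2] "every" : S\PP
    [2,3] "a" : N\S
  [3,4] "here" : S\(N\NP)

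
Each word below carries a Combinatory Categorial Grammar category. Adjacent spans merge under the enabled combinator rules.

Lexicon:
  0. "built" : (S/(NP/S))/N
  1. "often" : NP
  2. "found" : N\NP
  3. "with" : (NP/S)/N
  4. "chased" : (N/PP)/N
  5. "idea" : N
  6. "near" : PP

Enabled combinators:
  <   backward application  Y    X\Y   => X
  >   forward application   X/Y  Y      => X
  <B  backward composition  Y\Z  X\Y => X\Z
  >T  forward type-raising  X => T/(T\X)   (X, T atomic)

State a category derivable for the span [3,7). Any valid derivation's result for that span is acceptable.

[0,7] S   >
  [0,3] S/(NP/S)   >
    [0,1] "built" : (S/(NP/S))/N
    [1,3] N   <
      [1,2] "often" : NP
      [2,3] "found" : N\NP
  [3,7] NP/S   >
    [3,4] "with" : (NP/S)/N
    [4,7] N   >
      [4,6] N/PP   >
        [4,5] "chased" : (N/PP)/N
        [5,6] "idea" : N
      [6,7] "near" : PP

NP/S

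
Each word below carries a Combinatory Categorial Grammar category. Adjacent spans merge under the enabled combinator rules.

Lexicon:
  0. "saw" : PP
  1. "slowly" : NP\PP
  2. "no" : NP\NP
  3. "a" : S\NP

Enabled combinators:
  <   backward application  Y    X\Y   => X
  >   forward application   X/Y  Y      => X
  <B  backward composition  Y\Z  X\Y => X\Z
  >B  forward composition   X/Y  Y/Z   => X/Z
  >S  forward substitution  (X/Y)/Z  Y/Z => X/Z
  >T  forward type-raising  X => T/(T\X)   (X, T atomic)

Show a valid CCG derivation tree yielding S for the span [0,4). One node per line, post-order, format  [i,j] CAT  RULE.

[0,1] PP  lex  "saw"
[1,2] NP\PP  lex  "slowly"
[0,2] NP  <  k=1
[2,3] NP\NP  lex  "no"
[3,4] S\NP  lex  "a"
[2,4] S\NP  <B  k=3
[0,4] S  <  k=2

[0,4] S   <
  [0,2] NP   <
    [0,1] "saw" : PP
    [1,2] "slowly" : NP\PP
  [2,4] S\NP   <B
    [2,3] "no" : NP\NP
    [3,4] "a" : S\NP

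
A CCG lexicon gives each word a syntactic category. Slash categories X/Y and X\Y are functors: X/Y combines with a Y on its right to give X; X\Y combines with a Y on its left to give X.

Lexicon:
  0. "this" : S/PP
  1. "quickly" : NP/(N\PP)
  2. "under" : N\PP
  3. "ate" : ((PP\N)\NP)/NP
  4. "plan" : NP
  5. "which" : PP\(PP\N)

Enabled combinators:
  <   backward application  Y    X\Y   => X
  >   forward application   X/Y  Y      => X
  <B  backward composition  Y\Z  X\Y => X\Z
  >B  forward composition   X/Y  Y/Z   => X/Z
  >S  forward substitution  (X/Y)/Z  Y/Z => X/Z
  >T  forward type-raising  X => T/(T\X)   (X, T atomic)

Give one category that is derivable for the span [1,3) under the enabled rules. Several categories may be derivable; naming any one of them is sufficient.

NP

[0,6] S   >
  [0,1] "this" : S/PP
  [1,6] PP   <
    [1,5] PP\N   <
      [1,3] NP   >
        [1,2] "quickly" : NP/(N\PP)
        [2,3] "under" : N\PP
      [3,5] (PP\N)\NP   >
        [3,4] "ate" : ((PP\N)\NP)/NP
        [4,5] "plan" : NP
    [5,6] "which" : PP\(PP\N)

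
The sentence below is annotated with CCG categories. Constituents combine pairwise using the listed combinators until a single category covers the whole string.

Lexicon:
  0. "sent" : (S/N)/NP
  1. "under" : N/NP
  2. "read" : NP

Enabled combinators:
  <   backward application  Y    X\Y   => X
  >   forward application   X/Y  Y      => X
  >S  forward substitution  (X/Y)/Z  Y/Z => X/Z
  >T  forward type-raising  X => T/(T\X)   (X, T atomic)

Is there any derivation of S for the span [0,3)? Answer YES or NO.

[0,3] S   >
  [0,2] S/NP   >S
    [0,1] "sent" : (S/N)/NP
    [1,2] "under" : N/NP
  [2,3] "read" : NP

YES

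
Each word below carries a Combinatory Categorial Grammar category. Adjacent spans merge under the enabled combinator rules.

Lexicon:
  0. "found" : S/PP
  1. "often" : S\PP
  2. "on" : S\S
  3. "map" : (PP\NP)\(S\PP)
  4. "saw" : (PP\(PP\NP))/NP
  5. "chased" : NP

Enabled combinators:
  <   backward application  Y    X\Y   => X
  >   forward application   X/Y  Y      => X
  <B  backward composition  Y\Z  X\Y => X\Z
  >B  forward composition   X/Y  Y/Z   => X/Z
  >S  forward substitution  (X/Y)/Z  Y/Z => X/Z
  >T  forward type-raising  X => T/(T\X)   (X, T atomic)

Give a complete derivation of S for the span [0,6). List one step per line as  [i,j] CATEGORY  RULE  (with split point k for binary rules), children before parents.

[0,1] S/PP  lex  "found"
[1,2] S\PP  lex  "often"
[2,3] S\S  lex  "on"
[1,3] S\PP  <B  k=2
[3,4] (PP\NP)\(S\PP)  lex  "map"
[1,4] PP\NP  <  k=3
[4,5] (PP\(PP\NP))/NP  lex  "saw"
[5,6] NP  lex  "chased"
[4,6] PP\(PP\NP)  >  k=5
[1,6] PP  <  k=4
[0,6] S  >  k=1

[0,6] S   >
  [0,1] "found" : S/PP
  [1,6] PP   <
    [1,4] PP\NP   <
      [1,3] S\PP   <B
        [1,2] "often" : S\PP
        [2,3] "on" : S\S
      [3,4] "map" : (PP\NP)\(S\PP)
    [4,6] PP\(PP\NP)   >
      [4,5] "saw" : (PP\(PP\NP))/NP
      [5,6] "chased" : NP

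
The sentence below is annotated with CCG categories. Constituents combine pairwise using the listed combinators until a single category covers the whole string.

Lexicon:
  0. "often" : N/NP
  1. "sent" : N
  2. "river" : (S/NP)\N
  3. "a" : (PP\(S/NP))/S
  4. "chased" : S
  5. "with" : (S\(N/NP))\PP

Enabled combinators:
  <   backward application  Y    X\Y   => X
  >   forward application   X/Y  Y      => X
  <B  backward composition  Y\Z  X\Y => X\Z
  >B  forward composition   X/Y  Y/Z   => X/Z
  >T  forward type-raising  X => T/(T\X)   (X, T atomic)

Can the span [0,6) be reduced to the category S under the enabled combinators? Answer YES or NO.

[0,6] S   <
  [0,1] "often" : N/NP
  [1,6] S\(N/NP)   <
    [1,5] PP   <
      [1,3] S/NP   <
        [1,2] "sent" : N
        [2,3] "river" : (S/NP)\N
      [3,5] PP\(S/NP)   >
        [3,4] "a" : (PP\(S/NP))/S
        [4,5] "chased" : S
    [5,6] "with" : (S\(N/NP))\PP

YES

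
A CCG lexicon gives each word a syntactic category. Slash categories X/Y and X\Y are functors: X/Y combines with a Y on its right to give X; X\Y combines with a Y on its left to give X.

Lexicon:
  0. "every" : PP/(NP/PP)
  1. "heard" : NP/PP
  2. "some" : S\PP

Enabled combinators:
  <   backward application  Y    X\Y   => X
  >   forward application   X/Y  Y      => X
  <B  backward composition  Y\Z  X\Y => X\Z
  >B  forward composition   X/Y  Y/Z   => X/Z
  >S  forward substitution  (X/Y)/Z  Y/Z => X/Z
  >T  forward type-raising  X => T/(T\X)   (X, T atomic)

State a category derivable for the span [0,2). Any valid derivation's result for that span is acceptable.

[0,3] S   <
  [0,2] PP   >
    [0,1] "every" : PP/(NP/PP)
    [1,2] "heard" : NP/PP
  [2,3] "some" : S\PP

PP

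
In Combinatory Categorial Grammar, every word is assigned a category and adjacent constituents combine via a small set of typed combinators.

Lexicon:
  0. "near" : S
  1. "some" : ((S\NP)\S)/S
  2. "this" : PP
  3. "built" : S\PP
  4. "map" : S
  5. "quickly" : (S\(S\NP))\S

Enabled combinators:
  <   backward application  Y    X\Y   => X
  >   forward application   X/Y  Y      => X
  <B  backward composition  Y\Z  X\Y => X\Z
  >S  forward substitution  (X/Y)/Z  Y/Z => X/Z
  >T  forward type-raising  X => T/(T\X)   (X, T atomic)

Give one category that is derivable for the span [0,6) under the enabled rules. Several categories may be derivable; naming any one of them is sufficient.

[0,6] S   <
  [0,4] S\NP   <
    [0,1] "near" : S
    [1,4] (S\NP)\S   >
      [1,2] "some" : ((S\NP)\S)/S
      [2,4] S   <
        [2,3] "this" : PP
        [3,4] "built" : S\PP
  [4,6] S\(S\NP)   <
    [4,5] "map" : S
    [5,6] "quickly" : (S\(S\NP))\S

S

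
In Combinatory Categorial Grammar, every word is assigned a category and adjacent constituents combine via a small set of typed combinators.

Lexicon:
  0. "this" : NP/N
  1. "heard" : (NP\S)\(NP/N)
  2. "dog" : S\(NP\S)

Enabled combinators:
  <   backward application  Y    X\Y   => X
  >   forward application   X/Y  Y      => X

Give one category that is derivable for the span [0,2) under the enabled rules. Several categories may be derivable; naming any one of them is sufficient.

NP\S

[0,3] S   <
  [0,2] NP\S   <
    [0,1] "this" : NP/N
    [1,2] "heard" : (NP\S)\(NP/N)
  [2,3] "dog" : S\(NP\S)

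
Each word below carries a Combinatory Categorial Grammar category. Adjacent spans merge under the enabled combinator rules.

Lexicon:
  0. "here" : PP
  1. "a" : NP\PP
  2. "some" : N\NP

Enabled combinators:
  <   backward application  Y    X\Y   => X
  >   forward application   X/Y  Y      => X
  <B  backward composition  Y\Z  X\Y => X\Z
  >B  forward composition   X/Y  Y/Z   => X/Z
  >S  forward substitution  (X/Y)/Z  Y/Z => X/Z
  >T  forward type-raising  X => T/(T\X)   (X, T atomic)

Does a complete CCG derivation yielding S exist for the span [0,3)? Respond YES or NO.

PP NP\PP N\NP
CKY chart[0,3] = {N, N/(N\N), NP/(NP\N), PP/(PP\N), S/(S\N)}; S ∉ chart

NO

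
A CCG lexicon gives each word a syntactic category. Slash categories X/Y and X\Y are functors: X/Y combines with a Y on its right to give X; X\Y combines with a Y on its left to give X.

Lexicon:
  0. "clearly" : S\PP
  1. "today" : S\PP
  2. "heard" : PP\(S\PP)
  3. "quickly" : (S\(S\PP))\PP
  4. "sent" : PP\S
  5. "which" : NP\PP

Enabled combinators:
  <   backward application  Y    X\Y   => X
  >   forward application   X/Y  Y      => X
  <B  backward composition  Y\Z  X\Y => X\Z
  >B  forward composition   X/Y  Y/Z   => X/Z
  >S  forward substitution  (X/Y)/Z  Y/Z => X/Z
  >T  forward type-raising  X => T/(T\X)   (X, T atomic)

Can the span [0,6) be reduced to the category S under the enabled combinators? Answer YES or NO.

NO

S\PP S\PP PP\(S\PP) (S\(S\PP))\PP PP\S NP\PP
CKY chart[0,6] = {N/(N\NP), NP, NP/(NP\NP), PP/(PP\NP), S/(S\NP)}; S ∉ chart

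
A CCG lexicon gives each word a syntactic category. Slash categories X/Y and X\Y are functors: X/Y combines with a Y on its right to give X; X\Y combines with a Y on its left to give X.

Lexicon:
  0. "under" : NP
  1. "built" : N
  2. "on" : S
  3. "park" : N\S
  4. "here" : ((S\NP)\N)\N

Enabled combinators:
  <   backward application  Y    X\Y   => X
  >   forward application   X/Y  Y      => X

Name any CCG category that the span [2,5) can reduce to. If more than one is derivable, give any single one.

[0,5] S   <
  [0,1] "under" : NP
  [1,5] S\NP   <
    [1,2] "built" : N
    [2,5] (S\NP)\N   <
      [2,4] N   <
        [2,3] "on" : S
        [3,4] "park" : N\S
      [4,5] "here" : ((S\NP)\N)\N

(S\NP)\N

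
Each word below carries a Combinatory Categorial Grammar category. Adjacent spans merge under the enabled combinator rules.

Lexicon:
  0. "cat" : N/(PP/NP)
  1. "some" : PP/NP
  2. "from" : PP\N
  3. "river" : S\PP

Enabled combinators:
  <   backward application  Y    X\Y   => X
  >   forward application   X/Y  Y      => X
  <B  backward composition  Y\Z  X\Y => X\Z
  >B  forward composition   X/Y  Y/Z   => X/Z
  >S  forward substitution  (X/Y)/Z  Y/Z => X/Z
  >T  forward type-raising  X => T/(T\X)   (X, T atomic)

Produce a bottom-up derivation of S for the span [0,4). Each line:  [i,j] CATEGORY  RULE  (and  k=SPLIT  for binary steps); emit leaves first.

[0,1] N/(PP/NP)  lex  "cat"
[1,2] PP/NP  lex  "some"
[0,2] N  >  k=1
[2,3] PP\N  lex  "from"
[3,4] S\PP  lex  "river"
[2,4] S\N  <B  k=3
[0,4] S  <  k=2

[0,4] S   <
  [0,2] N   >
    [0,1] "cat" : N/(PP/NP)
    [1,2] "some" : PP/NP
  [2,4] S\N   <B
    [2,3] "from" : PP\N
    [3,4] "river" : S\PP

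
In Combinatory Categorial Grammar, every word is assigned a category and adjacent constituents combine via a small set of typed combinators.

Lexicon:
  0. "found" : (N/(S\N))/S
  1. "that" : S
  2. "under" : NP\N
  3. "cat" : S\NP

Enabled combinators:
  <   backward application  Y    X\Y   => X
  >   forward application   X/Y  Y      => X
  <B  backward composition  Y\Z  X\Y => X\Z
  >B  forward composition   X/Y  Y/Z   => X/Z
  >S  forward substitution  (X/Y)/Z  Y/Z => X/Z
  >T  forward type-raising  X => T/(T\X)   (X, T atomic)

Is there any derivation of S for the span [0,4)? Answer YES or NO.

(N/(S\N))/S S NP\N S\NP
CKY chart[0,4] = {N, N/(N\N), NP/(NP\N), PP/(PP\N), S/(S\N)}; S ∉ chart

NO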